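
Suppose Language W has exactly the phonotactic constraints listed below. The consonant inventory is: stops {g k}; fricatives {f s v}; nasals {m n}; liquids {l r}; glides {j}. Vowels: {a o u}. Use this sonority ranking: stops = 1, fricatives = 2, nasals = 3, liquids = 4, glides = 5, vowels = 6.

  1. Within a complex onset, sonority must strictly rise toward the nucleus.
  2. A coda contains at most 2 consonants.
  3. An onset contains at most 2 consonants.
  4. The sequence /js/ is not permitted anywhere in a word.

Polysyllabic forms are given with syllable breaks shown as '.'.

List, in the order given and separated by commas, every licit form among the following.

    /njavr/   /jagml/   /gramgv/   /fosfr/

/njavr/ — σ1 onset /nj/ (3→5 rises), coda /vr/ (2C) ok → licit
/jagml/ — violates constraint 2: syllable 1 coda /gml/ has 3 consonants (> 2) → illicit
/gramgv/ — violates constraint 2: syllable 1 coda /mgv/ has 3 consonants (> 2) → illicit
/fosfr/ — violates constraint 2: syllable 1 coda /sfr/ has 3 consonants (> 2) → illicit

/njavr/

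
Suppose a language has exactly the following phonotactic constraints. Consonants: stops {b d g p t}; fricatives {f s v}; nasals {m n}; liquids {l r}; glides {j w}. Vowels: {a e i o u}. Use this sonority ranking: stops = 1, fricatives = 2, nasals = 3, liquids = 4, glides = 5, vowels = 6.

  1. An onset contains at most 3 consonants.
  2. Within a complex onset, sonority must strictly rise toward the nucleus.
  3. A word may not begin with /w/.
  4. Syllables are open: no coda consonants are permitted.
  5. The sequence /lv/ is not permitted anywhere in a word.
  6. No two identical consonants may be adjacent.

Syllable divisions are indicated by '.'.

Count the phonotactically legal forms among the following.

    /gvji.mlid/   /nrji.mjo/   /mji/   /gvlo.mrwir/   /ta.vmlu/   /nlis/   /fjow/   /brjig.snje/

3

/gvji.mlid/ — violates constraint 4: syllable 2 coda /d/ has 1 consonant (> 0) → phonotactically illegal
/nrji.mjo/ — σ1 onset /nrj/ (3→4→5 rises), coda /∅/ ok; σ2 onset /mj/ (3→5 rises), coda /∅/ ok → phonotactically legal
/mji/ — σ1 onset /mj/ (3→5 rises), coda /∅/ ok → phonotactically legal
/gvlo.mrwir/ — violates constraint 4: syllable 2 coda /r/ has 1 consonant (> 0) → phonotactically illegal
/ta.vmlu/ — σ1 onset /t/, coda /∅/ ok; σ2 onset /vml/ (2→3→4 rises), coda /∅/ ok → phonotactically legal
/nlis/ — violates constraint 4: syllable 1 coda /s/ has 1 consonant (> 0) → phonotactically illegal
/fjow/ — violates constraint 4: syllable 1 coda /w/ has 1 consonant (> 0) → phonotactically illegal
/brjig.snje/ — violates constraint 4: syllable 1 coda /g/ has 1 consonant (> 0) → phonotactically illegal
Phonotactically legal: /nrji.mjo/, /mji/, /ta.vmlu/ → 3.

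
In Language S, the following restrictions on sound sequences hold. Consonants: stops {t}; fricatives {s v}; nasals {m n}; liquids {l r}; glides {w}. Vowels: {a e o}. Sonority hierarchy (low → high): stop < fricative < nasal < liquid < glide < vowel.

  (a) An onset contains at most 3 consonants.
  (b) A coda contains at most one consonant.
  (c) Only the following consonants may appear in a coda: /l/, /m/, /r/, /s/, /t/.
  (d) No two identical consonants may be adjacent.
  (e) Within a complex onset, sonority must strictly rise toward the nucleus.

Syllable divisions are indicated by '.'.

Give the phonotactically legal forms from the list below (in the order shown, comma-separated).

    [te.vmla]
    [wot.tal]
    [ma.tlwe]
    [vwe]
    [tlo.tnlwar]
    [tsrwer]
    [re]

[te.vmla] — σ1 onset /t/, coda /∅/ ok; σ2 onset /vml/ (2→3→4 rises), coda /∅/ ok → phonotactically legal
[wot.tal] — violates constraint (d): adjacent identical consonants /tt/ → phonotactically illegal
[ma.tlwe] — σ1 onset /m/, coda /∅/ ok; σ2 onset /tlw/ (1→4→5 rises), coda /∅/ ok → phonotactically legal
[vwe] — σ1 onset /vw/ (2→5 rises), coda /∅/ ok → phonotactically legal
[tlo.tnlwar] — violates constraint (a): syllable 2 onset /tnlw/ has 4 consonants (> 3) → phonotactically illegal
[tsrwer] — violates constraint (a): syllable 1 onset /tsrw/ has 4 consonants (> 3) → phonotactically illegal
[re] — σ1 onset /r/, coda /∅/ ok → phonotactically legal

[te.vmla], [ma.tlwe], [vwe], [re]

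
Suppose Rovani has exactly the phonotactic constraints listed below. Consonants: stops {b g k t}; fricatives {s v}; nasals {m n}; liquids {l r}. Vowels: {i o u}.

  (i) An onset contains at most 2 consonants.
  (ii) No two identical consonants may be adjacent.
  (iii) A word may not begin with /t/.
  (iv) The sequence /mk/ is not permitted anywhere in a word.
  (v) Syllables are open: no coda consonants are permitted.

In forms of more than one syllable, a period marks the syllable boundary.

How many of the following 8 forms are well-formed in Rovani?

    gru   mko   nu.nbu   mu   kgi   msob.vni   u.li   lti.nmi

6

gru — σ1 onset /gr/ (2C), coda /∅/ ok → well-formed
mko — violates constraint (iv): contains banned sequence /mk/ → ill-formed
nu.nbu — σ1 onset /n/, coda /∅/ ok; σ2 onset /nb/ (2C), coda /∅/ ok → well-formed
mu — σ1 onset /m/, coda /∅/ ok → well-formed
kgi — σ1 onset /kg/ (2C), coda /∅/ ok → well-formed
msob.vni — violates constraint (v): syllable 1 coda /b/ has 1 consonant (> 0) → ill-formed
u.li — σ1 onset /∅/, coda /∅/ ok; σ2 onset /l/, coda /∅/ ok → well-formed
lti.nmi — σ1 onset /lt/ (2C), coda /∅/ ok; σ2 onset /nm/ (2C), coda /∅/ ok → well-formed
Well-formed: gru, nu.nbu, mu, kgi, u.li, lti.nmi → 6.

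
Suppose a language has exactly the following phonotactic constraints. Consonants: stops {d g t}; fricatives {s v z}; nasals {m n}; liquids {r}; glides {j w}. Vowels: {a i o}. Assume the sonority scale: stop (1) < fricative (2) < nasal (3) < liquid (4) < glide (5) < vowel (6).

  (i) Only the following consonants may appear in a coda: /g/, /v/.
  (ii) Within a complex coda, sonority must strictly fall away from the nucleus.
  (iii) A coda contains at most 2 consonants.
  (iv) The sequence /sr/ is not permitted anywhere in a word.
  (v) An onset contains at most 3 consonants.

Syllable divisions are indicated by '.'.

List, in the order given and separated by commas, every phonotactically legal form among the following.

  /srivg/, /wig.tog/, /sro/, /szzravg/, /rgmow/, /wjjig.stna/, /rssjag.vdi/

/srivg/ — violates constraint (iv): contains banned sequence /sr/ → phonotactically illegal
/wig.tog/ — σ1 onset /w/, coda /g/ ok; σ2 onset /t/, coda /g/ ok → phonotactically legal
/sro/ — violates constraint (iv): contains banned sequence /sr/ → phonotactically illegal
/szzravg/ — violates constraint (v): syllable 1 onset /szzr/ has 4 consonants (> 3) → phonotactically illegal
/rgmow/ — violates constraint (i): syllable 1 coda contains /w/, which is not a licensed coda consonant → phonotactically illegal
/wjjig.stna/ — σ1 onset /wjj/ (3C), coda /g/ ok; σ2 onset /stn/ (3C), coda /∅/ ok → phonotactically legal
/rssjag.vdi/ — violates constraint (v): syllable 1 onset /rssj/ has 4 consonants (> 3) → phonotactically illegal

/wig.tog/, /wjjig.stna/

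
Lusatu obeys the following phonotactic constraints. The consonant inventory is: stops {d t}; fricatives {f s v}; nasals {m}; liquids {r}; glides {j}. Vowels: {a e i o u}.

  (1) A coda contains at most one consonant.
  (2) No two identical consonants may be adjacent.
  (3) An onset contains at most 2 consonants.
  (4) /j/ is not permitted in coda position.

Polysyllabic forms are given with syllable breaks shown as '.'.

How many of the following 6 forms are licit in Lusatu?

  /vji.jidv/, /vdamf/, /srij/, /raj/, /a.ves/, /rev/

/vji.jidv/ — violates constraint 1: syllable 2 coda /dv/ has 2 consonants (> 1) → illicit
/vdamf/ — violates constraint 1: syllable 1 coda /mf/ has 2 consonants (> 1) → illicit
/srij/ — violates constraint 4: syllable 1 coda contains /j/ → illicit
/raj/ — violates constraint 4: syllable 1 coda contains /j/ → illicit
/a.ves/ — σ1 onset /∅/, coda /∅/ ok; σ2 onset /v/, coda /s/ ok → licit
/rev/ — σ1 onset /r/, coda /v/ ok → licit
Licit: /a.ves/, /rev/ → 2.

2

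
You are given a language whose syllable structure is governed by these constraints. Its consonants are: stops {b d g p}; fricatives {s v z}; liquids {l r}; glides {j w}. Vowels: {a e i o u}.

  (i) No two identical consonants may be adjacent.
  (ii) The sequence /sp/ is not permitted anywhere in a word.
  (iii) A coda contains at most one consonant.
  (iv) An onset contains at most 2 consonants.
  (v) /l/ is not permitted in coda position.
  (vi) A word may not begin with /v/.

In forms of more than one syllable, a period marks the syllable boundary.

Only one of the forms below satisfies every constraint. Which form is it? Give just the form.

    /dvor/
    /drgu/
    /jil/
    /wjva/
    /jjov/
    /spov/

/dvor/

/dvor/ — σ1 onset /dv/ (2C), coda /r/ ok → licit
/drgu/ — violates constraint (iv): syllable 1 onset /drg/ has 3 consonants (> 2) → illicit
/jil/ — violates constraint (v): syllable 1 coda contains /l/ → illicit
/wjva/ — violates constraint (iv): syllable 1 onset /wjv/ has 3 consonants (> 2) → illicit
/jjov/ — violates constraint (i): adjacent identical consonants /jj/ → illicit
/spov/ — violates constraint (ii): contains banned sequence /sp/ → illicit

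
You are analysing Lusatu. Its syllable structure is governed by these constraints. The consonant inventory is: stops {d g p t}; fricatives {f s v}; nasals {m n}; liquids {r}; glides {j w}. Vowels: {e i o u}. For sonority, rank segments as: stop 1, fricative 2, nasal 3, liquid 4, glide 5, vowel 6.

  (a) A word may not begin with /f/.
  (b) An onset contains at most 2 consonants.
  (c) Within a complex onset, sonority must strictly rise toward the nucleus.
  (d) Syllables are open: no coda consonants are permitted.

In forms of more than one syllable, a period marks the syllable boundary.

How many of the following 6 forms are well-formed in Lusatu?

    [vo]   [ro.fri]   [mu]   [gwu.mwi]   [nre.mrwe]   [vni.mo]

[vo] — σ1 onset /v/, coda /∅/ ok → well-formed
[ro.fri] — σ1 onset /r/, coda /∅/ ok; σ2 onset /fr/ (2→4 rises), coda /∅/ ok → well-formed
[mu] — σ1 onset /m/, coda /∅/ ok → well-formed
[gwu.mwi] — σ1 onset /gw/ (1→5 rises), coda /∅/ ok; σ2 onset /mw/ (3→5 rises), coda /∅/ ok → well-formed
[nre.mrwe] — violates constraint (b): syllable 2 onset /mrw/ has 3 consonants (> 2) → ill-formed
[vni.mo] — σ1 onset /vn/ (2→3 rises), coda /∅/ ok; σ2 onset /m/, coda /∅/ ok → well-formed
Well-formed: [vo], [ro.fri], [mu], [gwu.mwi], [vni.mo] → 5.

5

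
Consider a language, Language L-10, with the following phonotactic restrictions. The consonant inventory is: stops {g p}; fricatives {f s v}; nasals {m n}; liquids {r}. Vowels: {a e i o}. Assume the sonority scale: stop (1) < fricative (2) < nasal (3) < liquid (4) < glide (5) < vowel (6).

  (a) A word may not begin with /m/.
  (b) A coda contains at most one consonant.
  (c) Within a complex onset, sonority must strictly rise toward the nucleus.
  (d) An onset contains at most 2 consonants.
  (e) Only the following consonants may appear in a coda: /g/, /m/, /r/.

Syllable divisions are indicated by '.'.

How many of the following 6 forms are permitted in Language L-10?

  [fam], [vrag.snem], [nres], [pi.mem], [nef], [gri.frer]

[fam] — σ1 onset /f/, coda /m/ ok → permitted
[vrag.snem] — σ1 onset /vr/ (2→4 rises), coda /g/ ok; σ2 onset /sn/ (2→3 rises), coda /m/ ok → permitted
[nres] — violates constraint (e): syllable 1 coda contains /s/, which is not a licensed coda consonant → not permitted
[pi.mem] — σ1 onset /p/, coda /∅/ ok; σ2 onset /m/, coda /m/ ok → permitted
[nef] — violates constraint (e): syllable 1 coda contains /f/, which is not a licensed coda consonant → not permitted
[gri.frer] — σ1 onset /gr/ (1→4 rises), coda /∅/ ok; σ2 onset /fr/ (2→4 rises), coda /r/ ok → permitted
Permitted: [fam], [vrag.snem], [pi.mem], [gri.frer] → 4.

4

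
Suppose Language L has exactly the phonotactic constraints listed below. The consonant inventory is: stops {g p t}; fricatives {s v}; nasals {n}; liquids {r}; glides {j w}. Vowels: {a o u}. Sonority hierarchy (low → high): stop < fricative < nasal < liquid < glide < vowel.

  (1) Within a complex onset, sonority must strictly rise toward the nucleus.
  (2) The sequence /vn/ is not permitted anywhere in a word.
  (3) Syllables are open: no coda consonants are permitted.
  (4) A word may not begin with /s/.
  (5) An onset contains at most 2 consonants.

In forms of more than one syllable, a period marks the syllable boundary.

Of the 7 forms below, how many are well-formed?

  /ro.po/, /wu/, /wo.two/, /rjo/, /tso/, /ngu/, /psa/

6

/ro.po/ — σ1 onset /r/, coda /∅/ ok; σ2 onset /p/, coda /∅/ ok → well-formed
/wu/ — σ1 onset /w/, coda /∅/ ok → well-formed
/wo.two/ — σ1 onset /w/, coda /∅/ ok; σ2 onset /tw/ (1→5 rises), coda /∅/ ok → well-formed
/rjo/ — σ1 onset /rj/ (4→5 rises), coda /∅/ ok → well-formed
/tso/ — σ1 onset /ts/ (1→2 rises), coda /∅/ ok → well-formed
/ngu/ — violates constraint 1: syllable 1 onset /ng/: /n/ (nasal, 3) → /g/ (stop, 1) does not rise → ill-formed
/psa/ — σ1 onset /ps/ (1→2 rises), coda /∅/ ok → well-formed
Well-formed: /ro.po/, /wu/, /wo.two/, /rjo/, /tso/, /psa/ → 6.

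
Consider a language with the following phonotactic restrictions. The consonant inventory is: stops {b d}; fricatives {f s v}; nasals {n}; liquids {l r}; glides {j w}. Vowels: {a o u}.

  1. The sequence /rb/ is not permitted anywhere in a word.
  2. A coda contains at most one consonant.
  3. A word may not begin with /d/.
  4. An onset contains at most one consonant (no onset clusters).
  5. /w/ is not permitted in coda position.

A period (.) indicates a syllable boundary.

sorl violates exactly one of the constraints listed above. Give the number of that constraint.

sorl: syllable 1 coda /rl/ has 2 consonants (> 1).
This is a violation of constraint 2: "A coda contains at most one consonant."
The remaining constraints (1, 3, 4, 5) are satisfied.

2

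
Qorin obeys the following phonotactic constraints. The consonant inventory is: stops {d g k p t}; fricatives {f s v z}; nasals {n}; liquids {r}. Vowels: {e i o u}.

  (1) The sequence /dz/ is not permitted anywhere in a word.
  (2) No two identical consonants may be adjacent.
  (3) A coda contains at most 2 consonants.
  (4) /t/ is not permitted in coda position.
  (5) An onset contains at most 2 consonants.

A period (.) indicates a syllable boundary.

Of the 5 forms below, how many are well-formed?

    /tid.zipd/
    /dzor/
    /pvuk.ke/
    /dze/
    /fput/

/tid.zipd/ — violates constraint 1: contains banned sequence /dz/ → ill-formed
/dzor/ — violates constraint 1: contains banned sequence /dz/ → ill-formed
/pvuk.ke/ — violates constraint 2: adjacent identical consonants /kk/ → ill-formed
/dze/ — violates constraint 1: contains banned sequence /dz/ → ill-formed
/fput/ — violates constraint 4: syllable 1 coda contains /t/ → ill-formed
No form is well-formed → 0.

0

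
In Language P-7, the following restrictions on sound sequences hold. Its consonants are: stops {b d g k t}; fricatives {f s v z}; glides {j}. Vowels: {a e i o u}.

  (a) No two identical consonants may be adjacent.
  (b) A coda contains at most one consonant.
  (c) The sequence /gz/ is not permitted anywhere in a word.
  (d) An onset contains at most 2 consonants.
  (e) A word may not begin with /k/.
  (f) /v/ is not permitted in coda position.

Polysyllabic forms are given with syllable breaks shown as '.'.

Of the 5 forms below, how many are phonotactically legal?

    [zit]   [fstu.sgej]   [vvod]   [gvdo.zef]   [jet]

[zit] — σ1 onset /z/, coda /t/ ok → phonotactically legal
[fstu.sgej] — violates constraint (d): syllable 1 onset /fst/ has 3 consonants (> 2) → phonotactically illegal
[vvod] — violates constraint (a): adjacent identical consonants /vv/ → phonotactically illegal
[gvdo.zef] — violates constraint (d): syllable 1 onset /gvd/ has 3 consonants (> 2) → phonotactically illegal
[jet] — σ1 onset /j/, coda /t/ ok → phonotactically legal
Phonotactically legal: [zit], [jet] → 2.

2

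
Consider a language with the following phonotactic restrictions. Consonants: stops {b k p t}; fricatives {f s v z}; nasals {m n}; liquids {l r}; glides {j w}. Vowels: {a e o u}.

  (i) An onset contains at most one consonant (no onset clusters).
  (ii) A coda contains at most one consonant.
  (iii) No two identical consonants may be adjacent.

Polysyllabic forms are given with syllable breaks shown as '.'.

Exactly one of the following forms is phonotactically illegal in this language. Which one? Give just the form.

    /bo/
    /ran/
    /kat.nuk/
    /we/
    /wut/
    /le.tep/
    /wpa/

/wpa/

/bo/ — σ1 onset /b/, coda /∅/ ok → phonotactically legal
/ran/ — σ1 onset /r/, coda /n/ ok → phonotactically legal
/kat.nuk/ — σ1 onset /k/, coda /t/ ok; σ2 onset /n/, coda /k/ ok → phonotactically legal
/we/ — σ1 onset /w/, coda /∅/ ok → phonotactically legal
/wut/ — σ1 onset /w/, coda /t/ ok → phonotactically legal
/le.tep/ — σ1 onset /l/, coda /∅/ ok; σ2 onset /t/, coda /p/ ok → phonotactically legal
/wpa/ — violates constraint (i): syllable 1 onset /wp/ has 2 consonants (> 1) → phonotactically illegal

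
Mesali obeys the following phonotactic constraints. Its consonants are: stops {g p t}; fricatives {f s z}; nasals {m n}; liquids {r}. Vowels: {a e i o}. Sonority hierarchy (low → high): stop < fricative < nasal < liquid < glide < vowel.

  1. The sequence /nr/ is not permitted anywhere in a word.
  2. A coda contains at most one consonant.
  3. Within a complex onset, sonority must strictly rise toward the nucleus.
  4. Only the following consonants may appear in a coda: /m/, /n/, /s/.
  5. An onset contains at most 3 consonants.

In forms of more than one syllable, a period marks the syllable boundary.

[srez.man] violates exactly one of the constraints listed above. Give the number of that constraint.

[srez.man]: syllable 1 coda contains /z/, which is not a licensed coda consonant.
This is a violation of constraint 4: "Only the following consonants may appear in a coda: /m/, /n/, /s/."
The remaining constraints (1, 2, 3, 5) are satisfied.

4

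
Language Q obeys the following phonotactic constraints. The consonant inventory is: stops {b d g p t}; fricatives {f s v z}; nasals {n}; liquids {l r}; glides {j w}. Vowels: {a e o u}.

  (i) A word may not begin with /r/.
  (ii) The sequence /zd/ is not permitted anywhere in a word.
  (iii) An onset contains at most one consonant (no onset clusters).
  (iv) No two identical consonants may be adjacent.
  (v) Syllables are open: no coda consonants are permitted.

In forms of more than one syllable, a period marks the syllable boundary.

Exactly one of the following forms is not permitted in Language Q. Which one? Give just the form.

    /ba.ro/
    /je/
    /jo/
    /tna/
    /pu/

/tna/

/ba.ro/ — σ1 onset /b/, coda /∅/ ok; σ2 onset /r/, coda /∅/ ok → permitted
/je/ — σ1 onset /j/, coda /∅/ ok → permitted
/jo/ — σ1 onset /j/, coda /∅/ ok → permitted
/tna/ — violates constraint (iii): syllable 1 onset /tn/ has 2 consonants (> 1) → not permitted
/pu/ — σ1 onset /p/, coda /∅/ ok → permitted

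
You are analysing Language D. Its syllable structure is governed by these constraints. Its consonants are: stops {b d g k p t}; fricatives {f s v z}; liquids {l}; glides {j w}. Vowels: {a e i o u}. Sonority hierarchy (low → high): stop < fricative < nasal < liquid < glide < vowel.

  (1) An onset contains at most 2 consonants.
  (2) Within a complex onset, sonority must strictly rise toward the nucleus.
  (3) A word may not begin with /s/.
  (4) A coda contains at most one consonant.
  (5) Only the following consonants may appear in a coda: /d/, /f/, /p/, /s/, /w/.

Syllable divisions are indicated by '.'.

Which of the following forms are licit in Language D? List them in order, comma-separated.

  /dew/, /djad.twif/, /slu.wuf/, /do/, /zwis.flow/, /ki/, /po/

/dew/, /djad.twif/, /do/, /zwis.flow/, /ki/, /po/

/dew/ — σ1 onset /d/, coda /w/ ok → licit
/djad.twif/ — σ1 onset /dj/ (1→5 rises), coda /d/ ok; σ2 onset /tw/ (1→5 rises), coda /f/ ok → licit
/slu.wuf/ — violates constraint 3: word begins with /s/ → illicit
/do/ — σ1 onset /d/, coda /∅/ ok → licit
/zwis.flow/ — σ1 onset /zw/ (2→5 rises), coda /s/ ok; σ2 onset /fl/ (2→4 rises), coda /w/ ok → licit
/ki/ — σ1 onset /k/, coda /∅/ ok → licit
/po/ — σ1 onset /p/, coda /∅/ ok → licit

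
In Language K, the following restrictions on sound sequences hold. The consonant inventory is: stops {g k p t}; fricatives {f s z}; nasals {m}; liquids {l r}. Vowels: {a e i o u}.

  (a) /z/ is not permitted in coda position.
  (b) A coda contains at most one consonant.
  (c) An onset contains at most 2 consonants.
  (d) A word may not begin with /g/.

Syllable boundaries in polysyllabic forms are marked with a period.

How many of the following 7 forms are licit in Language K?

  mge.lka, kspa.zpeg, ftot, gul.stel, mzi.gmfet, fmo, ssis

4

mge.lka — σ1 onset /mg/ (2C), coda /∅/ ok; σ2 onset /lk/ (2C), coda /∅/ ok → licit
kspa.zpeg — violates constraint (c): syllable 1 onset /ksp/ has 3 consonants (> 2) → illicit
ftot — σ1 onset /ft/ (2C), coda /t/ ok → licit
gul.stel — violates constraint (d): word begins with /g/ → illicit
mzi.gmfet — violates constraint (c): syllable 2 onset /gmf/ has 3 consonants (> 2) → illicit
fmo — σ1 onset /fm/ (2C), coda /∅/ ok → licit
ssis — σ1 onset /ss/ (2C), coda /s/ ok → licit
Licit: mge.lka, ftot, fmo, ssis → 4.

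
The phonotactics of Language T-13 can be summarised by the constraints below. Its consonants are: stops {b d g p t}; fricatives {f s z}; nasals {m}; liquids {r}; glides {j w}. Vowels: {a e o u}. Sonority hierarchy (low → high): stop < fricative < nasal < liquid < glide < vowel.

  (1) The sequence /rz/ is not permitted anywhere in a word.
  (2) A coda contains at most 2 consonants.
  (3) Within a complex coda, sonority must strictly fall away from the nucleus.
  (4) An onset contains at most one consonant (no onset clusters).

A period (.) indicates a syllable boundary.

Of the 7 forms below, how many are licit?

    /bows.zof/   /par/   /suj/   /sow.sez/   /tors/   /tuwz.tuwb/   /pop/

7

/bows.zof/ — σ1 onset /b/, coda /ws/ (5→2 falls) ok; σ2 onset /z/, coda /f/ ok → licit
/par/ — σ1 onset /p/, coda /r/ ok → licit
/suj/ — σ1 onset /s/, coda /j/ ok → licit
/sow.sez/ — σ1 onset /s/, coda /w/ ok; σ2 onset /s/, coda /z/ ok → licit
/tors/ — σ1 onset /t/, coda /rs/ (4→2 falls) ok → licit
/tuwz.tuwb/ — σ1 onset /t/, coda /wz/ (5→2 falls) ok; σ2 onset /t/, coda /wb/ (5→1 falls) ok → licit
/pop/ — σ1 onset /p/, coda /p/ ok → licit
Licit: /bows.zof/, /par/, /suj/, /sow.sez/, /tors/, /tuwz.tuwb/, /pop/ → 7.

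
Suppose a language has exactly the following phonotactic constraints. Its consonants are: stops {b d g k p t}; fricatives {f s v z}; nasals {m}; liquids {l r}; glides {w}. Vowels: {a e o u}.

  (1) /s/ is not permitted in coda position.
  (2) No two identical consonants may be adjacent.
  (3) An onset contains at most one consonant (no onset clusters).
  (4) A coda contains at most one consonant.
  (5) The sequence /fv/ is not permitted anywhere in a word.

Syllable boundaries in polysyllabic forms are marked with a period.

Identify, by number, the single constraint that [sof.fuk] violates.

[sof.fuk]: adjacent identical consonants /ff/.
This is a violation of constraint 2: "No two identical consonants may be adjacent."
The remaining constraints (1, 3, 4, 5) are satisfied.

2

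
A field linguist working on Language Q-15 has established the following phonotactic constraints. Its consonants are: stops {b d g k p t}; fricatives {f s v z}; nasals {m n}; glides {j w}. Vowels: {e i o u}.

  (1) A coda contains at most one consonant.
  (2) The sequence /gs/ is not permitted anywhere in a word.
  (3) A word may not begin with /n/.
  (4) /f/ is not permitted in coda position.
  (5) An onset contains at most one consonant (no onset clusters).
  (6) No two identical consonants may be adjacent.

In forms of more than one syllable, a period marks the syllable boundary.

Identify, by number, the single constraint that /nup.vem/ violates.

/nup.vem/: word begins with /n/.
This is a violation of constraint 3: "A word may not begin with /n/."
The remaining constraints (1, 2, 4, 5, 6) are satisfied.

3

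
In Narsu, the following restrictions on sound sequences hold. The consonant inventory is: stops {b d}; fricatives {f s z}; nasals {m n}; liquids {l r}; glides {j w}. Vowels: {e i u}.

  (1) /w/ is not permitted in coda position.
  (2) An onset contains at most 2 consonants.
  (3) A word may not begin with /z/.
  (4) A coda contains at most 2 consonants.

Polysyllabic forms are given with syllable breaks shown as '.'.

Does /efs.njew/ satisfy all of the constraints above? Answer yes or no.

no

/efs.njew/ — violates constraint 1: syllable 2 coda contains /w/ → phonotactically illegal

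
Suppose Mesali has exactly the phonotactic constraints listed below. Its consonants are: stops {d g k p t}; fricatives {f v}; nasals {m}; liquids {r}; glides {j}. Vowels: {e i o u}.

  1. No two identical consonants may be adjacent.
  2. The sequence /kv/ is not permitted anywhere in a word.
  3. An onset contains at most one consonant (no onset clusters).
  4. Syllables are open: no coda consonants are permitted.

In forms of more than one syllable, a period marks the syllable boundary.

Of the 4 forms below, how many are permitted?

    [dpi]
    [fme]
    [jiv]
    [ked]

[dpi] — violates constraint 3: syllable 1 onset /dp/ has 2 consonants (> 1) → not permitted
[fme] — violates constraint 3: syllable 1 onset /fm/ has 2 consonants (> 1) → not permitted
[jiv] — violates constraint 4: syllable 1 coda /v/ has 1 consonant (> 0) → not permitted
[ked] — violates constraint 4: syllable 1 coda /d/ has 1 consonant (> 0) → not permitted
No form is permitted → 0.

0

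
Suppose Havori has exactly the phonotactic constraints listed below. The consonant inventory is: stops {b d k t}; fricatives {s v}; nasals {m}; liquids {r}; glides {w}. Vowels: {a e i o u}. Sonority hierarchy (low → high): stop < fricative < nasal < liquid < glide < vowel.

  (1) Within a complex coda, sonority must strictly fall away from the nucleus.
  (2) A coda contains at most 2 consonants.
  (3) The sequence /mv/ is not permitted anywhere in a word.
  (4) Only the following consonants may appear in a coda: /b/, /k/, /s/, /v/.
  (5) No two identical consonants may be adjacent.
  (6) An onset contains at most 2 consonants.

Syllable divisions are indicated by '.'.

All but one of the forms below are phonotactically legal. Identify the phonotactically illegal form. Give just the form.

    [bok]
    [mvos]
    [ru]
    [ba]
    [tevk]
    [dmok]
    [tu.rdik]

[mvos]

[bok] — σ1 onset /b/, coda /k/ ok → phonotactically legal
[mvos] — violates constraint 3: contains banned sequence /mv/ → phonotactically illegal
[ru] — σ1 onset /r/, coda /∅/ ok → phonotactically legal
[ba] — σ1 onset /b/, coda /∅/ ok → phonotactically legal
[tevk] — σ1 onset /t/, coda /vk/ (2→1 falls) ok → phonotactically legal
[dmok] — σ1 onset /dm/ (2C), coda /k/ ok → phonotactically legal
[tu.rdik] — σ1 onset /t/, coda /∅/ ok; σ2 onset /rd/ (2C), coda /k/ ok → phonotactically legal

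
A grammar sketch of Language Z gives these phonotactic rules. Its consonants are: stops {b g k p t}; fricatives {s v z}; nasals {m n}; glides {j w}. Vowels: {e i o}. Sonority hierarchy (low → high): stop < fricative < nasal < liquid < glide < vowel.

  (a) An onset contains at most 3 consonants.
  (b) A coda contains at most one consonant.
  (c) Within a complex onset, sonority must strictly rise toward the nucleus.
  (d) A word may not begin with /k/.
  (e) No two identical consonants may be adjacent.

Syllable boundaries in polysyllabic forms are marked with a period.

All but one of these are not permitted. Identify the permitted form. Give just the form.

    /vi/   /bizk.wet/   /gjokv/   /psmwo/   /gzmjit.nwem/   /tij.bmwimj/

/vi/

/vi/ — σ1 onset /v/, coda /∅/ ok → permitted
/bizk.wet/ — violates constraint (b): syllable 1 coda /zk/ has 2 consonants (> 1) → not permitted
/gjokv/ — violates constraint (b): syllable 1 coda /kv/ has 2 consonants (> 1) → not permitted
/psmwo/ — violates constraint (a): syllable 1 onset /psmw/ has 4 consonants (> 3) → not permitted
/gzmjit.nwem/ — violates constraint (a): syllable 1 onset /gzmj/ has 4 consonants (> 3) → not permitted
/tij.bmwimj/ — violates constraint (b): syllable 2 coda /mj/ has 2 consonants (> 1) → not permitted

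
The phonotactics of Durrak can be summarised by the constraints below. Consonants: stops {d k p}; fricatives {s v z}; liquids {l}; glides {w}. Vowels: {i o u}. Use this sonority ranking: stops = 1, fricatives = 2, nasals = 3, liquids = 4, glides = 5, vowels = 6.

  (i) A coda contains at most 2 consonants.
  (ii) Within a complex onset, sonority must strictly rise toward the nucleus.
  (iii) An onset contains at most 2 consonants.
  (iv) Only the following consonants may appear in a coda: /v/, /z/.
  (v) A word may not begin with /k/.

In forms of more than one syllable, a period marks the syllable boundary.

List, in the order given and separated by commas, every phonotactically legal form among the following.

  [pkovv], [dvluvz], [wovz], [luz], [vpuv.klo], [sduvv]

[pkovv] — violates constraint (ii): syllable 1 onset /pk/: /p/ (stop, 1) → /k/ (stop, 1) does not rise → phonotactically illegal
[dvluvz] — violates constraint (iii): syllable 1 onset /dvl/ has 3 consonants (> 2) → phonotactically illegal
[wovz] — σ1 onset /w/, coda /vz/ (2C) ok → phonotactically legal
[luz] — σ1 onset /l/, coda /z/ ok → phonotactically legal
[vpuv.klo] — violates constraint (ii): syllable 1 onset /vp/: /v/ (fricative, 2) → /p/ (stop, 1) does not rise → phonotactically illegal
[sduvv] — violates constraint (ii): syllable 1 onset /sd/: /s/ (fricative, 2) → /d/ (stop, 1) does not rise → phonotactically illegal

[wovz], [luz]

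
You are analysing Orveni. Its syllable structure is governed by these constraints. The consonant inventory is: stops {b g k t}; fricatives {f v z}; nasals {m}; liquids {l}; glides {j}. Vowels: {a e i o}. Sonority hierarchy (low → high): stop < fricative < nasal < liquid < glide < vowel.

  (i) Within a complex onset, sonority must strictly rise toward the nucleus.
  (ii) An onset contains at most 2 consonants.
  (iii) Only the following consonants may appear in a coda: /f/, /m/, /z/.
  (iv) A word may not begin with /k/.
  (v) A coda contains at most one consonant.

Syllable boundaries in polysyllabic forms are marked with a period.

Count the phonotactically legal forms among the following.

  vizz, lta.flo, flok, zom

1

vizz — violates constraint (v): syllable 1 coda /zz/ has 2 consonants (> 1) → phonotactically illegal
lta.flo — violates constraint (i): syllable 1 onset /lt/: /l/ (liquid, 4) → /t/ (stop, 1) does not rise → phonotactically illegal
flok — violates constraint (iii): syllable 1 coda contains /k/, which is not a licensed coda consonant → phonotactically illegal
zom — σ1 onset /z/, coda /m/ ok → phonotactically legal
Phonotactically legal: zom → 1.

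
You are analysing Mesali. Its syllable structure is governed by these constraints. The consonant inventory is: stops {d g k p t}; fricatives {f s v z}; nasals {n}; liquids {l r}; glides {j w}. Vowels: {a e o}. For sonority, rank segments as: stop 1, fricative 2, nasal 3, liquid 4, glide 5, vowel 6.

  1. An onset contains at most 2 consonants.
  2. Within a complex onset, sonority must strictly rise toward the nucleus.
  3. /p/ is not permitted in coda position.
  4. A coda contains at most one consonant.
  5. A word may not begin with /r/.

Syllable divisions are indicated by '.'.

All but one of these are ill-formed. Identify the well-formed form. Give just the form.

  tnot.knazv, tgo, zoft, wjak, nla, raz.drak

nla

tnot.knazv — violates constraint 4: syllable 2 coda /zv/ has 2 consonants (> 1) → ill-formed
tgo — violates constraint 2: syllable 1 onset /tg/: /t/ (stop, 1) → /g/ (stop, 1) does not rise → ill-formed
zoft — violates constraint 4: syllable 1 coda /ft/ has 2 consonants (> 1) → ill-formed
wjak — violates constraint 2: syllable 1 onset /wj/: /w/ (glide, 5) → /j/ (glide, 5) does not rise → ill-formed
nla — σ1 onset /nl/ (3→4 rises), coda /∅/ ok → well-formed
raz.drak — violates constraint 5: word begins with /r/ → ill-formed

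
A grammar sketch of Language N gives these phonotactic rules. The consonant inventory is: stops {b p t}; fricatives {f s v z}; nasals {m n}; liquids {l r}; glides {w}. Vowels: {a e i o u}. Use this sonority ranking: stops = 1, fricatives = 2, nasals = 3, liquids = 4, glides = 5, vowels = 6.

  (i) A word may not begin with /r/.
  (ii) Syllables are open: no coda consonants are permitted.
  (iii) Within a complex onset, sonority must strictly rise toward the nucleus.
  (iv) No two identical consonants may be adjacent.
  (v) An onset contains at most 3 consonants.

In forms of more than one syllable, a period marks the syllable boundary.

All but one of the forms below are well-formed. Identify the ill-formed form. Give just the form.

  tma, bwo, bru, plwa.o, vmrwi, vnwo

tma — σ1 onset /tm/ (1→3 rises), coda /∅/ ok → well-formed
bwo — σ1 onset /bw/ (1→5 rises), coda /∅/ ok → well-formed
bru — σ1 onset /br/ (1→4 rises), coda /∅/ ok → well-formed
plwa.o — σ1 onset /plw/ (1→4→5 rises), coda /∅/ ok; σ2 onset /∅/, coda /∅/ ok → well-formed
vmrwi — violates constraint (v): syllable 1 onset /vmrw/ has 4 consonants (> 3) → ill-formed
vnwo — σ1 onset /vnw/ (2→3→5 rises), coda /∅/ ok → well-formed

vmrwi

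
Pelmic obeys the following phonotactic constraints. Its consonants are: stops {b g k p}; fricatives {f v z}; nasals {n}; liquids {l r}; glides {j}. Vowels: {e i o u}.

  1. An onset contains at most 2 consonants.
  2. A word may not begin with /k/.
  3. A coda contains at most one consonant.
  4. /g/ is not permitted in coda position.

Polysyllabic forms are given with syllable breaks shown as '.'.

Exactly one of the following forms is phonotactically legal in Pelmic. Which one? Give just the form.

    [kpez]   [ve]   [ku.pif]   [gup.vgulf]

[kpez] — violates constraint 2: word begins with /k/ → phonotactically illegal
[ve] — σ1 onset /v/, coda /∅/ ok → phonotactically legal
[ku.pif] — violates constraint 2: word begins with /k/ → phonotactically illegal
[gup.vgulf] — violates constraint 3: syllable 2 coda /lf/ has 2 consonants (> 1) → phonotactically illegal

[ve]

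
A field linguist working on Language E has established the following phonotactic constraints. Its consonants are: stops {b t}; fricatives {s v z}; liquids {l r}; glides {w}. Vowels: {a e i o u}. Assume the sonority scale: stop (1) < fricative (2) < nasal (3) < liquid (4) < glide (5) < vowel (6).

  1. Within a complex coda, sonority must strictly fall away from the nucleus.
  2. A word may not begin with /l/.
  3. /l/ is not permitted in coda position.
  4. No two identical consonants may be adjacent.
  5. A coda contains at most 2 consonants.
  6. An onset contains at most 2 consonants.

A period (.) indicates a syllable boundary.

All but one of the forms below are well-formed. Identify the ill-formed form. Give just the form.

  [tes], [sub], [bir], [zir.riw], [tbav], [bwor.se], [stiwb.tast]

[tes] — σ1 onset /t/, coda /s/ ok → well-formed
[sub] — σ1 onset /s/, coda /b/ ok → well-formed
[bir] — σ1 onset /b/, coda /r/ ok → well-formed
[zir.riw] — violates constraint 4: adjacent identical consonants /rr/ → ill-formed
[tbav] — σ1 onset /tb/ (2C), coda /v/ ok → well-formed
[bwor.se] — σ1 onset /bw/ (2C), coda /r/ ok; σ2 onset /s/, coda /∅/ ok → well-formed
[stiwb.tast] — σ1 onset /st/ (2C), coda /wb/ (5→1 falls) ok; σ2 onset /t/, coda /st/ (2→1 falls) ok → well-formed

[zir.riw]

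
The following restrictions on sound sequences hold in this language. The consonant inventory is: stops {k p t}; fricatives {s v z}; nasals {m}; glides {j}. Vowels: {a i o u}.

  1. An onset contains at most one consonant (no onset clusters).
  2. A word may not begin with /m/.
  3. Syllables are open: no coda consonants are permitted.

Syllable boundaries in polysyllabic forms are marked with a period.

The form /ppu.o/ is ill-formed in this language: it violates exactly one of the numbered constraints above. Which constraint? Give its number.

/ppu.o/: syllable 1 onset /pp/ has 2 consonants (> 1).
This is a violation of constraint 1: "An onset contains at most one consonant (no onset clusters)."
The remaining constraints (2, 3) are satisfied.

1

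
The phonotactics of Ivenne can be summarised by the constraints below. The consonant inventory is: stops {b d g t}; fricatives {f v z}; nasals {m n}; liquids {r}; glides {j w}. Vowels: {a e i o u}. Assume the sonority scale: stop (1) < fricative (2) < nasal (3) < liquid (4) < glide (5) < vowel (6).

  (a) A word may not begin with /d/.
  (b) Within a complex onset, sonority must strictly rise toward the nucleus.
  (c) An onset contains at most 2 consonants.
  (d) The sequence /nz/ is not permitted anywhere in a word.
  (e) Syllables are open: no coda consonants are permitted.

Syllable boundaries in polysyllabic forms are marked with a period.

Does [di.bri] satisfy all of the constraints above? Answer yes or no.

[di.bri] — violates constraint (a): word begins with /d/ → illicit

no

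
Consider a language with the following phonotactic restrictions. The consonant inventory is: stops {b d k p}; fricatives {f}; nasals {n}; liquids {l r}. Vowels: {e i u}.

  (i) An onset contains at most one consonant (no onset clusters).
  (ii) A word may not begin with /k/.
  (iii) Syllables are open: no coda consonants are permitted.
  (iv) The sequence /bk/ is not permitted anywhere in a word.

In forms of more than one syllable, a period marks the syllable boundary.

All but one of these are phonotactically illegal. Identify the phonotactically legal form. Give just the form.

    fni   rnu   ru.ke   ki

fni — violates constraint (i): syllable 1 onset /fn/ has 2 consonants (> 1) → phonotactically illegal
rnu — violates constraint (i): syllable 1 onset /rn/ has 2 consonants (> 1) → phonotactically illegal
ru.ke — σ1 onset /r/, coda /∅/ ok; σ2 onset /k/, coda /∅/ ok → phonotactically legal
ki — violates constraint (ii): word begins with /k/ → phonotactically illegal

ru.ke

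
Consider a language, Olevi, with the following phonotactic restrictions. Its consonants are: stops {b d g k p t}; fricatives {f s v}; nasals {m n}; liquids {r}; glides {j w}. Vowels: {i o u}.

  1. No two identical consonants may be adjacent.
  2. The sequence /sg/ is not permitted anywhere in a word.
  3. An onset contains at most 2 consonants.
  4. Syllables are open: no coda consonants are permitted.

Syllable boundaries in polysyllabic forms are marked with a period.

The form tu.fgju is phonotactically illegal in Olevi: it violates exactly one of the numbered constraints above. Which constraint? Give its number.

tu.fgju: syllable 2 onset /fgj/ has 3 consonants (> 2).
This is a violation of constraint 3: "An onset contains at most 2 consonants."
The remaining constraints (1, 2, 4) are satisfied.

3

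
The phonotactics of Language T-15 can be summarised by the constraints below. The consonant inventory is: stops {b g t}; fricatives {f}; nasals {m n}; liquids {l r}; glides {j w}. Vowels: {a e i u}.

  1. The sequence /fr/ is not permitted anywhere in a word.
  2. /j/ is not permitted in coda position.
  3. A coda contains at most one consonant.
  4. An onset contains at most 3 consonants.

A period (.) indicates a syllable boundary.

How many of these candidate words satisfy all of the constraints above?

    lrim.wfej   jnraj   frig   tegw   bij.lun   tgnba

lrim.wfej — violates constraint 2: syllable 2 coda contains /j/ → illicit
jnraj — violates constraint 2: syllable 1 coda contains /j/ → illicit
frig — violates constraint 1: contains banned sequence /fr/ → illicit
tegw — violates constraint 3: syllable 1 coda /gw/ has 2 consonants (> 1) → illicit
bij.lun — violates constraint 2: syllable 1 coda contains /j/ → illicit
tgnba — violates constraint 4: syllable 1 onset /tgnb/ has 4 consonants (> 3) → illicit
No form is licit → 0.

0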